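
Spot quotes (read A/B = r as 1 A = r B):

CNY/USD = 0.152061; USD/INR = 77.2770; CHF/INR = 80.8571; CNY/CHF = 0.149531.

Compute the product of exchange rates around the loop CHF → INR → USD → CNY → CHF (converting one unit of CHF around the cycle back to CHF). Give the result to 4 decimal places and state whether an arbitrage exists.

1.0289 (arbitrage exists)

Around CHF → INR → USD → CNY → CHF: 1 × 80.8571 ÷ 77.2770 ÷ 0.152061 × 0.149531 = 1.028919
Product > 1; profitable direction is CHF → INR → USD → CNY → CHF.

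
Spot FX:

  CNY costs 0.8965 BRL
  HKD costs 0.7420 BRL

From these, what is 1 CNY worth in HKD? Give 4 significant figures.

CNY/HKD = 1.208

1 CNY × 0.8965 = 0.8965 BRL
0.8965 BRL ÷ 0.7420 = 1.20822 HKD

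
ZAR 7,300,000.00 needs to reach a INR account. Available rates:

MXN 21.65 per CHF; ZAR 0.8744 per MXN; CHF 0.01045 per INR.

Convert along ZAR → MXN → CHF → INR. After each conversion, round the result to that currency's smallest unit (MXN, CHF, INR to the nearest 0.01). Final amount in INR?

INR 36,901,032.54

ZAR 7,300,000.00 ÷ 0.8744 = MXN 8,348,581.88
MXN 8,348,581.88 ÷ 21.65 = CHF 385,615.79
CHF 385,615.79 ÷ 0.01045 = INR 36,901,032.54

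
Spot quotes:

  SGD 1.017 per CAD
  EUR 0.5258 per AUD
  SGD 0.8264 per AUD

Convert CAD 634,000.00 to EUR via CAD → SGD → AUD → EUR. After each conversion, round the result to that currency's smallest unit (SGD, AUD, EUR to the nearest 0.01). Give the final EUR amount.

CAD 634,000.00 × 1.017 = SGD 644,778.00
SGD 644,778.00 ÷ 0.8264 = AUD 780,225.07
AUD 780,225.07 × 0.5258 = EUR 410,242.34

EUR 410,242.34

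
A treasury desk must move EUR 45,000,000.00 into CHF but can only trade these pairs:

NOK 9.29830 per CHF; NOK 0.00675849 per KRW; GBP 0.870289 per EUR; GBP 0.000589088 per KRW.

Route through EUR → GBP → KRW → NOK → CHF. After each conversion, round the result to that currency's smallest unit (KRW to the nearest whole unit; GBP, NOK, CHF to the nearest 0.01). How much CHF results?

CHF 48,321,672.04

EUR 45,000,000.00 × 0.870289 = GBP 39,163,005.00
GBP 39,163,005.00 ÷ 0.000589088 = KRW 66,480,738,022
KRW 66,480,738,022 × 0.00675849 = NOK 449,309,403.11
NOK 449,309,403.11 ÷ 9.29830 = CHF 48,321,672.04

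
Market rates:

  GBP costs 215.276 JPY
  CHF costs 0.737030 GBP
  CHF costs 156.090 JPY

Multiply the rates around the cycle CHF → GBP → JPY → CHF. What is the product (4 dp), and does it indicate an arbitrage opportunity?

1.0165 (arbitrage exists)

Around CHF → GBP → JPY → CHF: 1 × 0.737030 × 215.276 ÷ 156.090 = 1.016496
Product > 1; profitable direction is CHF → GBP → JPY → CHF.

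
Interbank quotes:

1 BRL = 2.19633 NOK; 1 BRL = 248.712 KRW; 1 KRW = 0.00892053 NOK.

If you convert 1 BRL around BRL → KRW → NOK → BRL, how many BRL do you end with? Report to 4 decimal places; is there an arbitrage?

Around BRL → KRW → NOK → BRL: 1 × 248.712 × 0.00892053 ÷ 2.19633 = 1.010159
Product > 1; profitable direction is BRL → KRW → NOK → BRL.

1.0102 (arbitrage exists)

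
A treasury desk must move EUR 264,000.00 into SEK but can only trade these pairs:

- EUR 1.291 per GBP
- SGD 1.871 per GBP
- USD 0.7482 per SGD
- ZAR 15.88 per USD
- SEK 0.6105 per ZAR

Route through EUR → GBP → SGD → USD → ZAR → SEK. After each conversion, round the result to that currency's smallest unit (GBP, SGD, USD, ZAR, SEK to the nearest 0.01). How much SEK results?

SEK 2,775,270.66

EUR 264,000.00 ÷ 1.291 = GBP 204,492.64
GBP 204,492.64 × 1.871 = SGD 382,605.73
SGD 382,605.73 × 0.7482 = USD 286,265.61
USD 286,265.61 × 15.88 = ZAR 4,545,897.89
ZAR 4,545,897.89 × 0.6105 = SEK 2,775,270.66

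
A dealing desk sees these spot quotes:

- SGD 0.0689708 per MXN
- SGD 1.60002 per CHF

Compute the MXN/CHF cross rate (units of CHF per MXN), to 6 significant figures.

1 MXN × 0.0689708 = 0.0689708 SGD
0.0689708 SGD ÷ 1.60002 = 0.0431062 CHF

MXN/CHF = 0.0431062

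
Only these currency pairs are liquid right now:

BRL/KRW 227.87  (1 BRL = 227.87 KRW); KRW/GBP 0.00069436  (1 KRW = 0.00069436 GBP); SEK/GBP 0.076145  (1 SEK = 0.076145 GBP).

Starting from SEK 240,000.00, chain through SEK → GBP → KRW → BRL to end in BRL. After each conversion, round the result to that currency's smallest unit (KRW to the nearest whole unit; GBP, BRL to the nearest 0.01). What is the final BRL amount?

SEK 240,000.00 × 0.076145 = GBP 18,274.80
GBP 18,274.80 ÷ 0.00069436 = KRW 26,318,912
KRW 26,318,912 ÷ 227.87 = BRL 115,499.68

BRL 115,499.68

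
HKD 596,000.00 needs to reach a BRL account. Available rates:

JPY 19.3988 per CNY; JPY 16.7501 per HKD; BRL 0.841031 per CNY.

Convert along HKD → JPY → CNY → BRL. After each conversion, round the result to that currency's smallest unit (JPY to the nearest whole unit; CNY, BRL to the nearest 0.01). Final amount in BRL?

HKD 596,000.00 × 16.7501 = JPY 9,983,060
JPY 9,983,060 ÷ 19.3988 = CNY 514,622.55
CNY 514,622.55 × 0.841031 = BRL 432,813.52

BRL 432,813.52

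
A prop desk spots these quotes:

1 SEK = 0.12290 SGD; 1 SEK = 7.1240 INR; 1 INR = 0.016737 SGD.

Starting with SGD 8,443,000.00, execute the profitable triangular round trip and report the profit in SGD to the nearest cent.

Profit: SGD 259,562.38

Profitable loop is SGD → INR → SEK → SGD:
SGD 8,443,000.00 ÷ 0.016737 = INR 504,451,215.87
INR 504,451,215.87 ÷ 7.1240 = SEK 70,810,108.91
SEK 70,810,108.91 × 0.12290 = SGD 8,702,562.38
Profit = SGD 8,702,562.38 − SGD 8,443,000.00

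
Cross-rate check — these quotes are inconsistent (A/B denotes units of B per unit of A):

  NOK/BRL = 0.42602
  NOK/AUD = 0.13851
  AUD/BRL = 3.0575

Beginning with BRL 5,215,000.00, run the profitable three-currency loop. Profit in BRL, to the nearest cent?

Profitable loop is BRL → AUD → NOK → BRL:
BRL 5,215,000.00 ÷ 3.0575 = AUD 1,705,641.86
AUD 1,705,641.86 ÷ 0.13851 = NOK 12,314,214.60
NOK 12,314,214.60 × 0.42602 = BRL 5,246,101.70
Profit = BRL 5,246,101.70 − BRL 5,215,000.00

Profit: BRL 31,101.70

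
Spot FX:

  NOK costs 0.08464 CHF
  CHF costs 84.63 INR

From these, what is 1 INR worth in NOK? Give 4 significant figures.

INR/NOK = 0.1396

1 INR ÷ 84.63 = 0.0118161 CHF
0.0118161 CHF ÷ 0.08464 = 0.139605 NOK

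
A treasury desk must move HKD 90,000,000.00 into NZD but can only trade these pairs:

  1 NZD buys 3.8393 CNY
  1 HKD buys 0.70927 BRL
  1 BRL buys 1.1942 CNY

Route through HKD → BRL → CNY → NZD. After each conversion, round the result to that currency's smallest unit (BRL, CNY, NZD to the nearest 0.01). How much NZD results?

HKD 90,000,000.00 × 0.70927 = BRL 63,834,300.00
BRL 63,834,300.00 × 1.1942 = CNY 76,230,921.06
CNY 76,230,921.06 ÷ 3.8393 = NZD 19,855,421.84

NZD 19,855,421.84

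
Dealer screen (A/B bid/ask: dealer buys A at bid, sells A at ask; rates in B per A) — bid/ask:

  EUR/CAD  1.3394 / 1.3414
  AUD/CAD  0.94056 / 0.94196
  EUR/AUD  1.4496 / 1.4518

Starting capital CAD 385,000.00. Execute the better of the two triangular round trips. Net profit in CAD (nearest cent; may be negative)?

Best loop CAD → EUR → AUD → CAD:
CAD 385,000.00 ÷ 1.3414 (buy EUR at ask) = EUR 287,013.57
EUR 287,013.57 × 1.4496 (sell EUR at bid) = AUD 416,054.87
AUD 416,054.87 × 0.94056 (sell AUD at bid) = CAD 391,324.57

Net profit: CAD 6,324.57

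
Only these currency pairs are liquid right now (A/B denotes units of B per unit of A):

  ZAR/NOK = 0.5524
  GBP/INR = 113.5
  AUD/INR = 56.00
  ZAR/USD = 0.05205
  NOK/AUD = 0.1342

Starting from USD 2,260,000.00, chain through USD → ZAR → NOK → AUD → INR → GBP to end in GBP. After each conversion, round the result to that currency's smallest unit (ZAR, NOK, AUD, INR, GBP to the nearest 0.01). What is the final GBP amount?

GBP 1,588,130.03

USD 2,260,000.00 ÷ 0.05205 = ZAR 43,419,788.66
ZAR 43,419,788.66 × 0.5524 = NOK 23,985,091.26
NOK 23,985,091.26 × 0.1342 = AUD 3,218,799.25
AUD 3,218,799.25 × 56.00 = INR 180,252,758.00
INR 180,252,758.00 ÷ 113.5 = GBP 1,588,130.03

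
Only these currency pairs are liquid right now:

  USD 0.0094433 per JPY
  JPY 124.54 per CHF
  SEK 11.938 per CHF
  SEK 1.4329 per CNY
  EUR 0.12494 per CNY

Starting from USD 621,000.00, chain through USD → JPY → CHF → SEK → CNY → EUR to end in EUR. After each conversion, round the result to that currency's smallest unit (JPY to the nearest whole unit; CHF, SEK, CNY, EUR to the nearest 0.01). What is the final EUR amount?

USD 621,000.00 ÷ 0.0094433 = JPY 65,760,910
JPY 65,760,910 ÷ 124.54 = CHF 528,030.43
CHF 528,030.43 × 11.938 = SEK 6,303,627.27
SEK 6,303,627.27 ÷ 1.4329 = CNY 4,399,209.48
CNY 4,399,209.48 × 0.12494 = EUR 549,637.23

EUR 549,637.23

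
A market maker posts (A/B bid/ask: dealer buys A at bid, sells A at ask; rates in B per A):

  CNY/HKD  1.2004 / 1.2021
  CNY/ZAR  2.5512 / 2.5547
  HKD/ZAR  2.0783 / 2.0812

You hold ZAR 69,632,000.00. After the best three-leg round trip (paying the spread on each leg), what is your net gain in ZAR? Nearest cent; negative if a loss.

Net profit: ZAR 1,374,639.78

Best loop ZAR → HKD → CNY → ZAR:
ZAR 69,632,000.00 ÷ 2.0812 (buy HKD at ask) = HKD 33,457,620.60
HKD 33,457,620.60 ÷ 1.2021 (buy CNY at ask) = CNY 27,832,643.38
CNY 27,832,643.38 × 2.5512 (sell CNY at bid) = ZAR 71,006,639.78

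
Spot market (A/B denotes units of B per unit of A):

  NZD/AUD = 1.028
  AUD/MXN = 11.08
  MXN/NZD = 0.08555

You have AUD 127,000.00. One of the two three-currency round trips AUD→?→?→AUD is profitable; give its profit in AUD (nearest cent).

Profitable loop is AUD → NZD → MXN → AUD:
AUD 127,000.00 ÷ 1.028 = NZD 123,540.86
NZD 123,540.86 ÷ 0.08555 = MXN 1,444,077.80
MXN 1,444,077.80 ÷ 11.08 = AUD 130,331.93
Profit = AUD 130,331.93 − AUD 127,000.00

Profit: AUD 3,331.93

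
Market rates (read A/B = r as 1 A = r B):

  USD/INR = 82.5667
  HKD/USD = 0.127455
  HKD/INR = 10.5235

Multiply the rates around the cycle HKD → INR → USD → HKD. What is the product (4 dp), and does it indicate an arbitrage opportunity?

Around HKD → INR → USD → HKD: 1 × 10.5235 ÷ 82.5667 ÷ 0.127455 = 0.999996
Product ≈ 1 (deviation 0.000%, within rounding noise).

1.0000 (no arbitrage)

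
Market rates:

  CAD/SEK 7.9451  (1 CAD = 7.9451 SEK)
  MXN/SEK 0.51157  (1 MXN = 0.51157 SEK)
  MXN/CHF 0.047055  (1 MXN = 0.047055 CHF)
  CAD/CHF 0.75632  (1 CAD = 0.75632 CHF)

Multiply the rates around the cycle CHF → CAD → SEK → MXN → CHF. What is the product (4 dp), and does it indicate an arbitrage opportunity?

0.9663 (arbitrage exists)

Around CHF → CAD → SEK → MXN → CHF: 1 ÷ 0.75632 × 7.9451 ÷ 0.51157 × 0.047055 = 0.966261
Product < 1; profitable direction is CHF → MXN → SEK → CAD → CHF.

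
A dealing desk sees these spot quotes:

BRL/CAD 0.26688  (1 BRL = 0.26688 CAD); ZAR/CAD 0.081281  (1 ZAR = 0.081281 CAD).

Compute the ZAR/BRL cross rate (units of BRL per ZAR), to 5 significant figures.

1 ZAR × 0.081281 = 0.081281 CAD
0.081281 CAD ÷ 0.26688 = 0.30456 BRL

ZAR/BRL = 0.30456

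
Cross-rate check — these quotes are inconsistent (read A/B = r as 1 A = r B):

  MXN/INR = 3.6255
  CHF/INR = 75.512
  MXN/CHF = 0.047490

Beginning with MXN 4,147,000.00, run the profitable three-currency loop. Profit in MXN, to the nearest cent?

Profit: MXN 45,603.59

Profitable loop is MXN → INR → CHF → MXN:
MXN 4,147,000.00 × 3.6255 = INR 15,034,948.50
INR 15,034,948.50 ÷ 75.512 = CHF 199,106.74
CHF 199,106.74 ÷ 0.047490 = MXN 4,192,603.59
Profit = MXN 4,192,603.59 − MXN 4,147,000.00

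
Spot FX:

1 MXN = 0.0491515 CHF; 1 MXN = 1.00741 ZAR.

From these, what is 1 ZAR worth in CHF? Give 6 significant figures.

1 ZAR ÷ 1.00741 = 0.992645 MXN
0.992645 MXN × 0.0491515 = 0.04879 CHF

ZAR/CHF = 0.0487900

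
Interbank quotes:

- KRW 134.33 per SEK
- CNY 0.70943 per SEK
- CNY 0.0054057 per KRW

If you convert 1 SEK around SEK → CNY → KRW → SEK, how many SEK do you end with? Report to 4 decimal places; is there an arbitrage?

Around SEK → CNY → KRW → SEK: 1 × 0.70943 ÷ 0.0054057 ÷ 134.33 = 0.976978
Product < 1; profitable direction is SEK → KRW → CNY → SEK.

0.9770 (arbitrage exists)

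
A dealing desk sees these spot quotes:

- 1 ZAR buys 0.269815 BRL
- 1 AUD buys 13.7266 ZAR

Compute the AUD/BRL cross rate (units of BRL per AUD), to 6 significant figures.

1 AUD × 13.7266 = 13.7266 ZAR
13.7266 ZAR × 0.269815 = 3.70364 BRL

AUD/BRL = 3.70364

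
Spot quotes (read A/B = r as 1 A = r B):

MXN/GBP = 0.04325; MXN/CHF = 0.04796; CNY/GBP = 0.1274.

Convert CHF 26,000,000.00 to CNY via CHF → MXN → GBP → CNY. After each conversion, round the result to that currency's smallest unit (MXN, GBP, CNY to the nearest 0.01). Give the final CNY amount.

CNY 184,039,420.64

CHF 26,000,000.00 ÷ 0.04796 = MXN 542,118,432.03
MXN 542,118,432.03 × 0.04325 = GBP 23,446,622.19
GBP 23,446,622.19 ÷ 0.1274 = CNY 184,039,420.64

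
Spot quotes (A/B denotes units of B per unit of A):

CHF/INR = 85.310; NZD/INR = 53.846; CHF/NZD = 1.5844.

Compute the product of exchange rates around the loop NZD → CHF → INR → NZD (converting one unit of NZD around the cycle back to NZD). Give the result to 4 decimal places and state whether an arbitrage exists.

Around NZD → CHF → INR → NZD: 1 ÷ 1.5844 × 85.310 ÷ 53.846 = 0.999958
Product ≈ 1 (deviation 0.004%, within rounding noise).

1.0000 (no arbitrage)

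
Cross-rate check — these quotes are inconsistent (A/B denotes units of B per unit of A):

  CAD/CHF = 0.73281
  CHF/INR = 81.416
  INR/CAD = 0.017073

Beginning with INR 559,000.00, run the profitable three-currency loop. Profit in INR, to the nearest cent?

Profit: INR 10,406.99

Profitable loop is INR → CAD → CHF → INR:
INR 559,000.00 × 0.017073 = CAD 9,543.81
CAD 9,543.81 × 0.73281 = CHF 6,993.80
CHF 6,993.80 × 81.416 = INR 569,406.99
Profit = INR 569,406.99 − INR 559,000.00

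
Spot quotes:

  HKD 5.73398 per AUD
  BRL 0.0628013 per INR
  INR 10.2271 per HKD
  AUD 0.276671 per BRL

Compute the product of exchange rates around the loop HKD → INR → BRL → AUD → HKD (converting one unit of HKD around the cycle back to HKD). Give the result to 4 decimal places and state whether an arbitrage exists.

1.0189 (arbitrage exists)

Around HKD → INR → BRL → AUD → HKD: 1 × 10.2271 × 0.0628013 × 0.276671 × 5.73398 = 1.018922
Product > 1; profitable direction is HKD → INR → BRL → AUD → HKD.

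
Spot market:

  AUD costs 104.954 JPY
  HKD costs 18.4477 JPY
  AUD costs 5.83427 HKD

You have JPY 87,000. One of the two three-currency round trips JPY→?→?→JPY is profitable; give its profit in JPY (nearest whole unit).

Profit: JPY 2,217

Profitable loop is JPY → AUD → HKD → JPY:
JPY 87,000 ÷ 104.954 = AUD 828.93
AUD 828.93 × 5.83427 = HKD 4,836.23
HKD 4,836.23 × 18.4477 = JPY 89,217
Profit = JPY 89,217 − JPY 87,000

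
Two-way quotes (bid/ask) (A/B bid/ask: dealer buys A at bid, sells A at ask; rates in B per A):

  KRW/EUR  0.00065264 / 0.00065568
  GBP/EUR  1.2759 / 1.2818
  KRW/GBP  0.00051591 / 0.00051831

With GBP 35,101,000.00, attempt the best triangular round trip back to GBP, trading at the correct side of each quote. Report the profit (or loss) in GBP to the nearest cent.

Net profit: GBP 137,558.63

Best loop GBP → EUR → KRW → GBP:
GBP 35,101,000.00 × 1.2759 (sell GBP at bid) = EUR 44,785,365.90
EUR 44,785,365.90 ÷ 0.00065568 (buy KRW at ask) = KRW 68,303,693,723
KRW 68,303,693,723 × 0.00051591 (sell KRW at bid) = GBP 35,238,558.63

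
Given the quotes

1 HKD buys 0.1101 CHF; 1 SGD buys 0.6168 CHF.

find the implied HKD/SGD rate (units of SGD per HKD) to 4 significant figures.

HKD/SGD = 0.1785

1 HKD × 0.1101 = 0.1101 CHF
0.1101 CHF ÷ 0.6168 = 0.178502 SGD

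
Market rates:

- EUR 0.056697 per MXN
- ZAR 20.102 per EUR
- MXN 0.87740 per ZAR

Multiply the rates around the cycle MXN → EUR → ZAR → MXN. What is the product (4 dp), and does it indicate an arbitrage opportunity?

1.0000 (no arbitrage)

Around MXN → EUR → ZAR → MXN: 1 × 0.056697 × 20.102 × 0.87740 = 0.999993
Product ≈ 1 (deviation 0.001%, within rounding noise).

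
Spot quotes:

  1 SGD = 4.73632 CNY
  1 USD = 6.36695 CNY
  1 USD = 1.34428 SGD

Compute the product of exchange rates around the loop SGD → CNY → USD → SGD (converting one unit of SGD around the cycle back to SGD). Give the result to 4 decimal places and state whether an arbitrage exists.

Around SGD → CNY → USD → SGD: 1 × 4.73632 ÷ 6.36695 × 1.34428 = 0.999998
Product ≈ 1 (deviation 0.000%, within rounding noise).

1.0000 (no arbitrage)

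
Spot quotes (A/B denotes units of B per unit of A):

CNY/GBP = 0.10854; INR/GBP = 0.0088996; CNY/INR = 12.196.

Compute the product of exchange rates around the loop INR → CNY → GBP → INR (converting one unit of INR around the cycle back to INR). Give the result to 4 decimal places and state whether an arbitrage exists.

Around INR → CNY → GBP → INR: 1 ÷ 12.196 × 0.10854 ÷ 0.0088996 = 1.000004
Product ≈ 1 (deviation 0.000%, within rounding noise).

1.0000 (no arbitrage)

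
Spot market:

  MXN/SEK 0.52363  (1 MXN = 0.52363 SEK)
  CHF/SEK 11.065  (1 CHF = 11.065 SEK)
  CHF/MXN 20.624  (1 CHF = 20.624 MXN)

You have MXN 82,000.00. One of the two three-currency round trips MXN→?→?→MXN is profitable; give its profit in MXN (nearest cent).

Profit: MXN 2,017.13

Profitable loop is MXN → CHF → SEK → MXN:
MXN 82,000.00 ÷ 20.624 = CHF 3,975.95
CHF 3,975.95 × 11.065 = SEK 43,993.89
SEK 43,993.89 ÷ 0.52363 = MXN 84,017.13
Profit = MXN 84,017.13 − MXN 82,000.00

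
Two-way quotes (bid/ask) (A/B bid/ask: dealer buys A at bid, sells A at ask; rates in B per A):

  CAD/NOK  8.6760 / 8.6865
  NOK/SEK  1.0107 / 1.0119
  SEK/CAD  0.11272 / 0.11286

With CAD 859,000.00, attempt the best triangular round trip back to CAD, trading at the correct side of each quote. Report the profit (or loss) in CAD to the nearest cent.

Best loop CAD → SEK → NOK → CAD:
CAD 859,000.00 ÷ 0.11286 (buy SEK at ask) = SEK 7,611,199.72
SEK 7,611,199.72 ÷ 1.0119 (buy NOK at ask) = NOK 7,521,691.59
NOK 7,521,691.59 ÷ 8.6865 (buy CAD at ask) = CAD 865,905.90

Net profit: CAD 6,905.90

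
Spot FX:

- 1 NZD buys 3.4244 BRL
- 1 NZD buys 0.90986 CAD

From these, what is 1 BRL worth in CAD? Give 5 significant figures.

1 BRL ÷ 3.4244 = 0.292022 NZD
0.292022 NZD × 0.90986 = 0.265699 CAD

BRL/CAD = 0.26570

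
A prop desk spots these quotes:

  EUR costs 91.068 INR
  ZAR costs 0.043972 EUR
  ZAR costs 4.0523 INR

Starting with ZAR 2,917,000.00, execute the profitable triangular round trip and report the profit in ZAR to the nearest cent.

Profitable loop is ZAR → INR → EUR → ZAR:
ZAR 2,917,000.00 × 4.0523 = INR 11,820,559.10
INR 11,820,559.10 ÷ 91.068 = EUR 129,799.26
EUR 129,799.26 ÷ 0.043972 = ZAR 2,951,861.66
Profit = ZAR 2,951,861.66 − ZAR 2,917,000.00

Profit: ZAR 34,861.66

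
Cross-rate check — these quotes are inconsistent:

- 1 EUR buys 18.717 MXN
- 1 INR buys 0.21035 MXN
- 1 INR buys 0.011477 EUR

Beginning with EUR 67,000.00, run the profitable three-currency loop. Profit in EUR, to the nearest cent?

Profitable loop is EUR → MXN → INR → EUR:
EUR 67,000.00 × 18.717 = MXN 1,254,039.00
MXN 1,254,039.00 ÷ 0.21035 = INR 5,961,678.16
INR 5,961,678.16 × 0.011477 = EUR 68,422.18
Profit = EUR 68,422.18 − EUR 67,000.00

Profit: EUR 1,422.18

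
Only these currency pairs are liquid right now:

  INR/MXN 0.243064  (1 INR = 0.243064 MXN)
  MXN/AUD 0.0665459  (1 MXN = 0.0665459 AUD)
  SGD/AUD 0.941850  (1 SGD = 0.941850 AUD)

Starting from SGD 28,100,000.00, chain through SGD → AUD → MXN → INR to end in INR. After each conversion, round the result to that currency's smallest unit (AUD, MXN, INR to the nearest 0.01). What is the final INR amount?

SGD 28,100,000.00 × 0.941850 = AUD 26,465,985.00
AUD 26,465,985.00 ÷ 0.0665459 = MXN 397,710,227.08
MXN 397,710,227.08 ÷ 0.243064 = INR 1,636,236,658.16

INR 1,636,236,658.16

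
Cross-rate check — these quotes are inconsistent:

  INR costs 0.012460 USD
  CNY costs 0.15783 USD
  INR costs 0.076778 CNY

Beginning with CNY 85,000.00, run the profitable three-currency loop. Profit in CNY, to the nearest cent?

Profit: CNY 2,399.84

Profitable loop is CNY → INR → USD → CNY:
CNY 85,000.00 ÷ 0.076778 = INR 1,107,087.97
INR 1,107,087.97 × 0.012460 = USD 13,794.32
USD 13,794.32 ÷ 0.15783 = CNY 87,399.84
Profit = CNY 87,399.84 − CNY 85,000.00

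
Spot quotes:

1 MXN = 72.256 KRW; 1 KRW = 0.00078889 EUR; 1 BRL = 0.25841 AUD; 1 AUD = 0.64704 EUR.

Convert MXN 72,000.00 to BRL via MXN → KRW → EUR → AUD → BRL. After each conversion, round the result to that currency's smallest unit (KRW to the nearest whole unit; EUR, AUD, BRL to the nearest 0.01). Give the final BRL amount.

BRL 24,546.11

MXN 72,000.00 × 72.256 = KRW 5,202,432
KRW 5,202,432 × 0.00078889 = EUR 4,104.15
EUR 4,104.15 ÷ 0.64704 = AUD 6,342.96
AUD 6,342.96 ÷ 0.25841 = BRL 24,546.11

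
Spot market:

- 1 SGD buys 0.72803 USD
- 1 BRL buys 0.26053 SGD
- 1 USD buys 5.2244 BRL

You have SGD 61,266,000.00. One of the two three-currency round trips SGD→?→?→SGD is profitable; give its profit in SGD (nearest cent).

Profit: SGD 560,703.41

Profitable loop is SGD → BRL → USD → SGD:
SGD 61,266,000.00 ÷ 0.26053 = BRL 235,159,098.76
BRL 235,159,098.76 ÷ 5.2244 = USD 45,011,694.89
USD 45,011,694.89 ÷ 0.72803 = SGD 61,826,703.41
Profit = SGD 61,826,703.41 − SGD 61,266,000.00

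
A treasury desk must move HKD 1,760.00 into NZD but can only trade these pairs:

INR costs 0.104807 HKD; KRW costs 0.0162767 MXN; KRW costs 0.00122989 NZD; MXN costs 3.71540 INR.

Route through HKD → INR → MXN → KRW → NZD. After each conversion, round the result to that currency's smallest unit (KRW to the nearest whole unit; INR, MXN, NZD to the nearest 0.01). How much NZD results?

NZD 341.52

HKD 1,760.00 ÷ 0.104807 = INR 16,792.77
INR 16,792.77 ÷ 3.71540 = MXN 4,519.77
MXN 4,519.77 ÷ 0.0162767 = KRW 277,683
KRW 277,683 × 0.00122989 = NZD 341.52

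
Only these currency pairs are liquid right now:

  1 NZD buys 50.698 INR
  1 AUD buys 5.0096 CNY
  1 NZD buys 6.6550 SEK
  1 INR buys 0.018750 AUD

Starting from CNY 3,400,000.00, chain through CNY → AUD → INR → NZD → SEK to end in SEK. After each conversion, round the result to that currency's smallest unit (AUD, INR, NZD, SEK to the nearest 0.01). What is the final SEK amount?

SEK 4,751,511.94

CNY 3,400,000.00 ÷ 5.0096 = AUD 678,696.90
AUD 678,696.90 ÷ 0.018750 = INR 36,197,168.00
INR 36,197,168.00 ÷ 50.698 = NZD 713,976.25
NZD 713,976.25 × 6.6550 = SEK 4,751,511.94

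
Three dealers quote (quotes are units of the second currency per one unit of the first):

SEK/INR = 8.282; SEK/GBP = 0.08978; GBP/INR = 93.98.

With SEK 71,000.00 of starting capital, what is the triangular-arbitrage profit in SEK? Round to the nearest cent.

Profitable loop is SEK → GBP → INR → SEK:
SEK 71,000.00 × 0.08978 = GBP 6,374.38
GBP 6,374.38 × 93.98 = INR 599,064.23
INR 599,064.23 ÷ 8.282 = SEK 72,333.28
Profit = SEK 72,333.28 − SEK 71,000.00

Profit: SEK 1,333.28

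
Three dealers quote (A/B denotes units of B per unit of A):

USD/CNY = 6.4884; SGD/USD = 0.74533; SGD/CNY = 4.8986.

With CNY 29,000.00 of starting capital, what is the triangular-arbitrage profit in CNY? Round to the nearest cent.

Profitable loop is CNY → USD → SGD → CNY:
CNY 29,000.00 ÷ 6.4884 = USD 4,469.51
USD 4,469.51 ÷ 0.74533 = SGD 5,996.69
SGD 5,996.69 × 4.8986 = CNY 29,375.40
Profit = CNY 29,375.40 − CNY 29,000.00

Profit: CNY 375.40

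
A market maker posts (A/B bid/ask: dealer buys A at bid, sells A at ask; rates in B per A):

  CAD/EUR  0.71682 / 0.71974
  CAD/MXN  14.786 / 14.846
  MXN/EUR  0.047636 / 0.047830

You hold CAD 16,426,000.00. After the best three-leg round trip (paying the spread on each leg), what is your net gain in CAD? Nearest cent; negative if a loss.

Best loop CAD → EUR → MXN → CAD:
CAD 16,426,000.00 × 0.71682 (sell CAD at bid) = EUR 11,774,485.32
EUR 11,774,485.32 ÷ 0.047830 (buy MXN at ask) = MXN 246,173,642.48
MXN 246,173,642.48 ÷ 14.846 (buy CAD at ask) = CAD 16,581,816.14

Net profit: CAD 155,816.14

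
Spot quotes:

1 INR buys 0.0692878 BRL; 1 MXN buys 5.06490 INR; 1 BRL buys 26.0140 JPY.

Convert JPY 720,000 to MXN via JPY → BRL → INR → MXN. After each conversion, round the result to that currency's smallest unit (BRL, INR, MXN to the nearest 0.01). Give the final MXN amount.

JPY 720,000 ÷ 26.0140 = BRL 27,677.40
BRL 27,677.40 ÷ 0.0692878 = INR 399,455.60
INR 399,455.60 ÷ 5.06490 = MXN 78,867.42

MXN 78,867.42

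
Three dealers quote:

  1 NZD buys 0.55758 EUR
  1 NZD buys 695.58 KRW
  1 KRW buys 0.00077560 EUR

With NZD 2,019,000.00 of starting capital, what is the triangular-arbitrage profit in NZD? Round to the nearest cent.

Profit: NZD 67,693.29

Profitable loop is NZD → EUR → KRW → NZD:
NZD 2,019,000.00 × 0.55758 = EUR 1,125,754.02
EUR 1,125,754.02 ÷ 0.00077560 = KRW 1,451,462,120
KRW 1,451,462,120 ÷ 695.58 = NZD 2,086,693.29
Profit = NZD 2,086,693.29 − NZD 2,019,000.00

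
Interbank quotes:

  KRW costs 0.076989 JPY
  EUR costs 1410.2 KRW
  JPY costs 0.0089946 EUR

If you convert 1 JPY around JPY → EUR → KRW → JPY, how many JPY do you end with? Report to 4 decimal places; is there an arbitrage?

0.9765 (arbitrage exists)

Around JPY → EUR → KRW → JPY: 1 × 0.0089946 × 1410.2 × 0.076989 = 0.976543
Product < 1; profitable direction is JPY → KRW → EUR → JPY.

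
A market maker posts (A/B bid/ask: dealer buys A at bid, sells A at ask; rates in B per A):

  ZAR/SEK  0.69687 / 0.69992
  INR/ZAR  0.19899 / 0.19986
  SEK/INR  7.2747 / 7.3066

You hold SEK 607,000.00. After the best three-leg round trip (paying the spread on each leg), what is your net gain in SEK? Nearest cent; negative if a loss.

Best loop SEK → INR → ZAR → SEK:
SEK 607,000.00 × 7.2747 (sell SEK at bid) = INR 4,415,742.90
INR 4,415,742.90 × 0.19899 (sell INR at bid) = ZAR 878,688.68
ZAR 878,688.68 × 0.69687 (sell ZAR at bid) = SEK 612,331.78

Net profit: SEK 5,331.78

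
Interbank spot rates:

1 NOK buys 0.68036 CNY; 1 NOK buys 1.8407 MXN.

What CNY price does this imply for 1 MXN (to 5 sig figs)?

1 MXN ÷ 1.8407 = 0.543272 NOK
0.543272 NOK × 0.68036 = 0.36962 CNY

MXN/CNY = 0.36962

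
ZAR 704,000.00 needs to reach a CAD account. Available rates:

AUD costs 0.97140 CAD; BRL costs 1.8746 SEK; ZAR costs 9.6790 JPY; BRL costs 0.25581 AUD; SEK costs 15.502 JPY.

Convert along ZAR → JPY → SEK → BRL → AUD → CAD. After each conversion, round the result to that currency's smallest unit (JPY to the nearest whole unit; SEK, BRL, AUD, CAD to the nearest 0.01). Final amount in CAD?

ZAR 704,000.00 × 9.6790 = JPY 6,814,016
JPY 6,814,016 ÷ 15.502 = SEK 439,557.22
SEK 439,557.22 ÷ 1.8746 = BRL 234,480.54
BRL 234,480.54 × 0.25581 = AUD 59,982.47
AUD 59,982.47 × 0.97140 = CAD 58,266.97

CAD 58,266.97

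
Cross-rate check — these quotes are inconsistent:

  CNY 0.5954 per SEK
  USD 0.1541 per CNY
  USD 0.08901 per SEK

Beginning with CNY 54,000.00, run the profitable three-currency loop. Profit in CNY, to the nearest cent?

Profitable loop is CNY → USD → SEK → CNY:
CNY 54,000.00 × 0.1541 = USD 8,321.40
USD 8,321.40 ÷ 0.08901 = SEK 93,488.37
SEK 93,488.37 × 0.5954 = CNY 55,662.98
Profit = CNY 55,662.98 − CNY 54,000.00

Profit: CNY 1,662.98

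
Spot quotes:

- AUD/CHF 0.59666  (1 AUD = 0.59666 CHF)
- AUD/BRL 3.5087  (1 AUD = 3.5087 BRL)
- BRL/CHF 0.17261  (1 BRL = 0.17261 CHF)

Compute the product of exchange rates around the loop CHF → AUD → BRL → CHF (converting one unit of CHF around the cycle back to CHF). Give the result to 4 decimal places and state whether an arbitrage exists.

Around CHF → AUD → BRL → CHF: 1 ÷ 0.59666 × 3.5087 × 0.17261 = 1.015045
Product > 1; profitable direction is CHF → AUD → BRL → CHF.

1.0150 (arbitrage exists)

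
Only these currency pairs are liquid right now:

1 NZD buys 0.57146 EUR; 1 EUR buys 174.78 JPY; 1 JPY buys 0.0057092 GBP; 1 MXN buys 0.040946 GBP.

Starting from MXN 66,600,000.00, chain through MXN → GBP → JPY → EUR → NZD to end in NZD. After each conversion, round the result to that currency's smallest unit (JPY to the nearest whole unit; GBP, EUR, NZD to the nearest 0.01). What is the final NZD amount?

NZD 4,782,256.68

MXN 66,600,000.00 × 0.040946 = GBP 2,727,003.60
GBP 2,727,003.60 ÷ 0.0057092 = JPY 477,650,739
JPY 477,650,739 ÷ 174.78 = EUR 2,732,868.40
EUR 2,732,868.40 ÷ 0.57146 = NZD 4,782,256.68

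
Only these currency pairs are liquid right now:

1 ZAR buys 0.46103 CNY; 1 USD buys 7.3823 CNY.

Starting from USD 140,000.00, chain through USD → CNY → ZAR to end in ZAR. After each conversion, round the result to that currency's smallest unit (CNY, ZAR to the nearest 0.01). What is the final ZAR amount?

USD 140,000.00 × 7.3823 = CNY 1,033,522.00
CNY 1,033,522.00 ÷ 0.46103 = ZAR 2,241,767.35

ZAR 2,241,767.35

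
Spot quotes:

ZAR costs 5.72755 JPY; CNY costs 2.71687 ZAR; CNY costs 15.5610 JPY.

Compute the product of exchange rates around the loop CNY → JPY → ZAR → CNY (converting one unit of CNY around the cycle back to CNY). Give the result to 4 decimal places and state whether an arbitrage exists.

1.0000 (no arbitrage)

Around CNY → JPY → ZAR → CNY: 1 × 15.5610 ÷ 5.72755 ÷ 2.71687 = 0.999999
Product ≈ 1 (deviation 0.000%, within rounding noise).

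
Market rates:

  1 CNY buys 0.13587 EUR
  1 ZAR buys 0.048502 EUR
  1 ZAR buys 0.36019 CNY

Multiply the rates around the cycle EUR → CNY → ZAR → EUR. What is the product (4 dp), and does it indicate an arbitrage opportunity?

0.9911 (arbitrage exists)

Around EUR → CNY → ZAR → EUR: 1 ÷ 0.13587 ÷ 0.36019 × 0.048502 = 0.991070
Product < 1; profitable direction is EUR → ZAR → CNY → EUR.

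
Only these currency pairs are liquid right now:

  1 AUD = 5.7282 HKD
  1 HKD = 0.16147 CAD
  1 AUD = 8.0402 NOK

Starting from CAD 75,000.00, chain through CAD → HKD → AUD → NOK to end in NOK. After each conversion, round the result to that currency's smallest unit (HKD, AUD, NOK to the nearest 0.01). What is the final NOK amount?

CAD 75,000.00 ÷ 0.16147 = HKD 464,482.57
HKD 464,482.57 ÷ 5.7282 = AUD 81,087.00
AUD 81,087.00 × 8.0402 = NOK 651,955.70

NOK 651,955.70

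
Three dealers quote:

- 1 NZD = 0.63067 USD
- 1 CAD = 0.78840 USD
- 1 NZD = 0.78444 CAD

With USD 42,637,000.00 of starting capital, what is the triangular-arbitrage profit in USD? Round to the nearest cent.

Profit: USD 842,292.21

Profitable loop is USD → CAD → NZD → USD:
USD 42,637,000.00 ÷ 0.78840 = CAD 54,080,416.03
CAD 54,080,416.03 ÷ 0.78444 = NZD 68,941,430.87
NZD 68,941,430.87 × 0.63067 = USD 43,479,292.21
Profit = USD 43,479,292.21 − USD 42,637,000.00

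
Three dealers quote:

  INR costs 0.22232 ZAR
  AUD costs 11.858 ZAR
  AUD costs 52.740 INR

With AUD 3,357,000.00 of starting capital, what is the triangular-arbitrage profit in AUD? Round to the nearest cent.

Profit: AUD 38,034.00

Profitable loop is AUD → ZAR → INR → AUD:
AUD 3,357,000.00 × 11.858 = ZAR 39,807,306.00
ZAR 39,807,306.00 ÷ 0.22232 = INR 179,054,093.20
INR 179,054,093.20 ÷ 52.740 = AUD 3,395,034.00
Profit = AUD 3,395,034.00 − AUD 3,357,000.00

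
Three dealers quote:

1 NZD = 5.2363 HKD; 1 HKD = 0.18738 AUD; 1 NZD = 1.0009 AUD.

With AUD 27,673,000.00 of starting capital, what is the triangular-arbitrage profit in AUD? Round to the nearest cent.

Profit: AUD 556,239.44

Profitable loop is AUD → HKD → NZD → AUD:
AUD 27,673,000.00 ÷ 0.18738 = HKD 147,683,851.00
HKD 147,683,851.00 ÷ 5.2363 = NZD 28,203,855.97
NZD 28,203,855.97 × 1.0009 = AUD 28,229,239.44
Profit = AUD 28,229,239.44 − AUD 27,673,000.00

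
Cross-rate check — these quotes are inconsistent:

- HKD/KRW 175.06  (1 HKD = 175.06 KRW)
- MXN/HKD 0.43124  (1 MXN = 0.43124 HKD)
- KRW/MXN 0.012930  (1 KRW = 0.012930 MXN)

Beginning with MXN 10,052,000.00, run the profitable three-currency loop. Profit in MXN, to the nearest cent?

Profit: MXN 245,883.96

Profitable loop is MXN → KRW → HKD → MXN:
MXN 10,052,000.00 ÷ 0.012930 = KRW 777,416,860
KRW 777,416,860 ÷ 175.06 = HKD 4,440,859.48
HKD 4,440,859.48 ÷ 0.43124 = MXN 10,297,883.96
Profit = MXN 10,297,883.96 − MXN 10,052,000.00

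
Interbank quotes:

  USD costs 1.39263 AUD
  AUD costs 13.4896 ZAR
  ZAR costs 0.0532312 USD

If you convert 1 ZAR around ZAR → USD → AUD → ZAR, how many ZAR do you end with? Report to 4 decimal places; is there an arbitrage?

1.0000 (no arbitrage)

Around ZAR → USD → AUD → ZAR: 1 × 0.0532312 × 1.39263 × 13.4896 = 1.000002
Product ≈ 1 (deviation 0.000%, within rounding noise).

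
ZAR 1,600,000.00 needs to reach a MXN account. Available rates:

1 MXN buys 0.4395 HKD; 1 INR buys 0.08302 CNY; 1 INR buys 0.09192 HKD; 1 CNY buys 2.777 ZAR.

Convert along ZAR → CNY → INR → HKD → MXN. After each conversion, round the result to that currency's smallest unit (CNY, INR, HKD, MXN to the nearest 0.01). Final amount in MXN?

MXN 1,451,484.87

ZAR 1,600,000.00 ÷ 2.777 = CNY 576,161.33
CNY 576,161.33 ÷ 0.08302 = INR 6,940,030.47
INR 6,940,030.47 × 0.09192 = HKD 637,927.60
HKD 637,927.60 ÷ 0.4395 = MXN 1,451,484.87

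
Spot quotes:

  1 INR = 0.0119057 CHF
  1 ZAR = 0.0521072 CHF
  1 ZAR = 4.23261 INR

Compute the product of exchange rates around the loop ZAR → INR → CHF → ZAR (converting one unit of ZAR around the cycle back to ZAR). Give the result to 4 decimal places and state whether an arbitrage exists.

0.9671 (arbitrage exists)

Around ZAR → INR → CHF → ZAR: 1 × 4.23261 × 0.0119057 ÷ 0.0521072 = 0.967087
Product < 1; profitable direction is ZAR → CHF → INR → ZAR.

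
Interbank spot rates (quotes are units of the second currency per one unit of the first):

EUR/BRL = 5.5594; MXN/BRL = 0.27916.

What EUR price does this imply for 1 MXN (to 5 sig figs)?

MXN/EUR = 0.050214

1 MXN × 0.27916 = 0.27916 BRL
0.27916 BRL ÷ 5.5594 = 0.0502141 EUR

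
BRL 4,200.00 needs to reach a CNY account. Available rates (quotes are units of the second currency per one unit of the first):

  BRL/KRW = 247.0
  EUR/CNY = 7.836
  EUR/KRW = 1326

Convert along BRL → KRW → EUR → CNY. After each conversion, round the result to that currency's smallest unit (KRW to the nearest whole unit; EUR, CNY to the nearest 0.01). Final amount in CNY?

CNY 6,130.49

BRL 4,200.00 × 247.0 = KRW 1,037,400
KRW 1,037,400 ÷ 1326 = EUR 782.35
EUR 782.35 × 7.836 = CNY 6,130.49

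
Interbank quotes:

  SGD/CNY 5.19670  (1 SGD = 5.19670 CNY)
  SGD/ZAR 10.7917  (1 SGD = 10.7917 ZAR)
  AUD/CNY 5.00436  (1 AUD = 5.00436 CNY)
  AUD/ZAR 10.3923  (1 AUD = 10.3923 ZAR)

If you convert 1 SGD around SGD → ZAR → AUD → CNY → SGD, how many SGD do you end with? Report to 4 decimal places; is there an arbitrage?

1.0000 (no arbitrage)

Around SGD → ZAR → AUD → CNY → SGD: 1 × 10.7917 ÷ 10.3923 × 5.00436 ÷ 5.19670 = 0.999998
Product ≈ 1 (deviation 0.000%, within rounding noise).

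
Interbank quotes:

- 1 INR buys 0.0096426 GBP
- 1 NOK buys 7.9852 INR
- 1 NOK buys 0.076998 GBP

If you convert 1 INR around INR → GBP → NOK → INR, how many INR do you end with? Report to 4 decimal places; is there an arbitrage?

Around INR → GBP → NOK → INR: 1 × 0.0096426 ÷ 0.076998 × 7.9852 = 1.000001
Product ≈ 1 (deviation 0.000%, within rounding noise).

1.0000 (no arbitrage)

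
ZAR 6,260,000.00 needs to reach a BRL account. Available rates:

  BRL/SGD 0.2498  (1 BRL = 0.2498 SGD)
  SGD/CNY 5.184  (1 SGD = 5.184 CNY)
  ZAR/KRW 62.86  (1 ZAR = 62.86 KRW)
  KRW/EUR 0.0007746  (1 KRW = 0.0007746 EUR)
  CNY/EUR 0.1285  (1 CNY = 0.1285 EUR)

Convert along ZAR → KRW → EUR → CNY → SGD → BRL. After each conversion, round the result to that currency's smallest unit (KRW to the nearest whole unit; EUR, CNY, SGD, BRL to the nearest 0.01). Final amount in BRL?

BRL 1,831,747.68

ZAR 6,260,000.00 × 62.86 = KRW 393,503,600
KRW 393,503,600 × 0.0007746 = EUR 304,807.89
EUR 304,807.89 ÷ 0.1285 = CNY 2,372,045.84
CNY 2,372,045.84 ÷ 5.184 = SGD 457,570.57
SGD 457,570.57 ÷ 0.2498 = BRL 1,831,747.68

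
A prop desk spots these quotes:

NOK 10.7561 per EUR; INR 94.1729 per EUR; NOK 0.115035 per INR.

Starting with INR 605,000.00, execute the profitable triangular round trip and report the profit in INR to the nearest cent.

Profit: INR 4,335.51

Profitable loop is INR → NOK → EUR → INR:
INR 605,000.00 × 0.115035 = NOK 69,596.18
NOK 69,596.18 ÷ 10.7561 = EUR 6,470.39
EUR 6,470.39 × 94.1729 = INR 609,335.51
Profit = INR 609,335.51 − INR 605,000.00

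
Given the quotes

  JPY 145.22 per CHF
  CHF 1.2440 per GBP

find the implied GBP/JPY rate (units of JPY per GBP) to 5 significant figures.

GBP/JPY = 180.65

1 GBP × 1.2440 = 1.244 CHF
1.244 CHF × 145.22 = 180.654 JPY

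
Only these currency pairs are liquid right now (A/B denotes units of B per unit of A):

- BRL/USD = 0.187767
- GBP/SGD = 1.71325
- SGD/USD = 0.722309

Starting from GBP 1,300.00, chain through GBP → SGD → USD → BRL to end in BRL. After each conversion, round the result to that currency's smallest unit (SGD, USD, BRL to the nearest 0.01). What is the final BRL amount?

BRL 8,567.75

GBP 1,300.00 × 1.71325 = SGD 2,227.22
SGD 2,227.22 × 0.722309 = USD 1,608.74
USD 1,608.74 ÷ 0.187767 = BRL 8,567.75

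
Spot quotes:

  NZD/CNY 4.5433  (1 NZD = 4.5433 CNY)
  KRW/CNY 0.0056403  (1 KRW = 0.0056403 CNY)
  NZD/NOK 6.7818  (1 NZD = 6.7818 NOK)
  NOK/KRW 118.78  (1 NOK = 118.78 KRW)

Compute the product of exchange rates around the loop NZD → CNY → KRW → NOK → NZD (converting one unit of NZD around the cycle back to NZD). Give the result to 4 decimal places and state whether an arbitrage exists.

1.0000 (no arbitrage)

Around NZD → CNY → KRW → NOK → NZD: 1 × 4.5433 ÷ 0.0056403 ÷ 118.78 ÷ 6.7818 = 0.999956
Product ≈ 1 (deviation 0.004%, within rounding noise).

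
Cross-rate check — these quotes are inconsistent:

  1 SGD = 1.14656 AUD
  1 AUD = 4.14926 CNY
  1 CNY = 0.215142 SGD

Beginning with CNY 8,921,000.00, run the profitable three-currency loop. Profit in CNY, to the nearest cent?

Profitable loop is CNY → SGD → AUD → CNY:
CNY 8,921,000.00 × 0.215142 = SGD 1,919,281.78
SGD 1,919,281.78 × 1.14656 = AUD 2,200,571.72
AUD 2,200,571.72 × 4.14926 = CNY 9,130,744.21
Profit = CNY 9,130,744.21 − CNY 8,921,000.00

Profit: CNY 209,744.21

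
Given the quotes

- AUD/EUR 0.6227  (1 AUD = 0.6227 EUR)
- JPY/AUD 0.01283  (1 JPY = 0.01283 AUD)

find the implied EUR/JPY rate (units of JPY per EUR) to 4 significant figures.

1 EUR ÷ 0.6227 = 1.60591 AUD
1.60591 AUD ÷ 0.01283 = 125.168 JPY

EUR/JPY = 125.2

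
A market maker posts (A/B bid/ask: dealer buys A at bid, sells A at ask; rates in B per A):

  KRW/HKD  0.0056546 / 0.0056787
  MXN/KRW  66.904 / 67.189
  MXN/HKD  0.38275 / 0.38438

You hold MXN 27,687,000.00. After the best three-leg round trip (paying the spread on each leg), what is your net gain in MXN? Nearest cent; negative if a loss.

Net profit: MXN 87,355.93

Best loop MXN → HKD → KRW → MXN:
MXN 27,687,000.00 × 0.38275 (sell MXN at bid) = HKD 10,597,199.25
HKD 10,597,199.25 ÷ 0.0056787 (buy KRW at ask) = KRW 1,866,131,201
KRW 1,866,131,201 ÷ 67.189 (buy MXN at ask) = MXN 27,774,355.93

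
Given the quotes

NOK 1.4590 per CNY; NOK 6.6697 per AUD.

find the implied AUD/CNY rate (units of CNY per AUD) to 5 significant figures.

1 AUD × 6.6697 = 6.6697 NOK
6.6697 NOK ÷ 1.4590 = 4.57142 CNY

AUD/CNY = 4.5714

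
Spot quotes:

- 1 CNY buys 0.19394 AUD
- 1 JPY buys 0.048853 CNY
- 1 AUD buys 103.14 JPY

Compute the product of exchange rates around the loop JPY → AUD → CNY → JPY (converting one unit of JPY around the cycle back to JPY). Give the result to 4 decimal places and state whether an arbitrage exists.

Around JPY → AUD → CNY → JPY: 1 ÷ 103.14 ÷ 0.19394 ÷ 0.048853 = 1.023327
Product > 1; profitable direction is JPY → AUD → CNY → JPY.

1.0233 (arbitrage exists)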